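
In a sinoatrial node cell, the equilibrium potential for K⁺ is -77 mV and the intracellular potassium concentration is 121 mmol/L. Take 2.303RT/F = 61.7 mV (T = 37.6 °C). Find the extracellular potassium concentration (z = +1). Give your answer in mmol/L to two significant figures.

Nernst: E = (61.7/1) · log₁₀([out]/[in]), so log₁₀([out]/[in]) = -77.0 × 1 / 61.7 = -1.2480.
[out]/[in] = 10^(-1.2480) = 0.0565.
[out] = 0.0565 × 121 = 6.836 mmol/L.

6.8 mmol/L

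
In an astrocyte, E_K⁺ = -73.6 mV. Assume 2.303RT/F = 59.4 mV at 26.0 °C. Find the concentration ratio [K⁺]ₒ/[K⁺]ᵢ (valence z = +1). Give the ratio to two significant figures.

0.058

log₁₀([out]/[in]) = E·z/(59.4) = -73.6 × 1 / 59.4 = -1.2391
[out]/[in] = 10^(-1.2391) = 0.05767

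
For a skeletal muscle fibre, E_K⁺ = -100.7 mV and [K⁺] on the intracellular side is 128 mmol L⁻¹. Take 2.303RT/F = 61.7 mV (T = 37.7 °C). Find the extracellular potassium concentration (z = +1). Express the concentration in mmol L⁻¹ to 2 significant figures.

3.0 mmol L⁻¹

Nernst: E = (61.7/1) · log₁₀([out]/[in]), so log₁₀([out]/[in]) = -100.7 × 1 / 61.7 = -1.6321.
[out]/[in] = 10^(-1.6321) = 0.02333.
[out] = 0.02333 × 128 = 2.986 mmol L⁻¹.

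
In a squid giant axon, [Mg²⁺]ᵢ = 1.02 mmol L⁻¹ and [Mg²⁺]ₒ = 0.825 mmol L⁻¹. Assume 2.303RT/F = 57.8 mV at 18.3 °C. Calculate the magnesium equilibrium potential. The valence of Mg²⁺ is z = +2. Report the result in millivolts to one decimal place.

-2.7 mV

E = (57.8/z) · log₁₀([Mg²⁺]_out/[Mg²⁺]_in) with z = +2.
= (57.8/2) · log₁₀(0.825/1.02) = 28.90 · log₁₀(0.8088)
= 28.90 · (-0.0921) = -2.66 mV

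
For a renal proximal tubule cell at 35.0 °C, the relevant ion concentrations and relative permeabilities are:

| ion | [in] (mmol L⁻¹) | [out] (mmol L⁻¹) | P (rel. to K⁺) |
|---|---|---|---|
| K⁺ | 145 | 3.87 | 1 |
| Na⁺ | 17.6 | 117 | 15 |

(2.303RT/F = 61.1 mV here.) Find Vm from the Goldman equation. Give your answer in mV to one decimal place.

38.7 mV

Vm = 61.1 · log₁₀[(Σ P·[cation]ₒ + Σ P·[anion]ᵢ) / (Σ P·[cation]ᵢ + Σ P·[anion]ₒ)]
Numerator = 1×3.87 + 15×117 = 1759
Denominator = 1×145 + 15×17.6 = 409
Vm = 61.1 · log₁₀(4.3004) = 61.1 × (0.6335) = 38.71 mV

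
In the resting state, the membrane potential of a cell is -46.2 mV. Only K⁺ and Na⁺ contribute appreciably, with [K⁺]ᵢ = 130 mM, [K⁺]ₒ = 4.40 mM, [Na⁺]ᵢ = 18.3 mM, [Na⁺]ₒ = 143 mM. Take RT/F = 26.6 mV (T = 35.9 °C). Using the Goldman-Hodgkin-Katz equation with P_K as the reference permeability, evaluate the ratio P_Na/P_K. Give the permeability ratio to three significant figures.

Let α = P_Na/P_K. GHK: Vm = 26.6·ln[(Kₒ + α·Naₒ)/(Kᵢ + α·Naᵢ)].
e^(Vm/26.6) = e^(-46.2/26.6) = 0.17608
So 0.17608·(Kᵢ + α·Naᵢ) = Kₒ + α·Naₒ → α = (0.17608·130.0 − 4.4) / (143.0 − 0.17608·18.3)
α = (22.89 − 4.4) / (143.0 − 3.222) = 18.49/139.8 = 0.1323

0.132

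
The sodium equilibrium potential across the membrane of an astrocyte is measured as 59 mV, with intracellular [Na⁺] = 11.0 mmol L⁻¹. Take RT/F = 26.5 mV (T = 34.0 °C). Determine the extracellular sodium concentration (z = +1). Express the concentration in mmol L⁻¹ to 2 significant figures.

100 mmol L⁻¹

Nernst: E = (26.5/1) · ln([out]/[in]), so ln([out]/[in]) = 59.0 × 1 / 26.5 = 2.2264.
[out]/[in] = e^(2.2264) = 9.267.
[out] = 9.267 × 11.0 = 101.9 mmol L⁻¹.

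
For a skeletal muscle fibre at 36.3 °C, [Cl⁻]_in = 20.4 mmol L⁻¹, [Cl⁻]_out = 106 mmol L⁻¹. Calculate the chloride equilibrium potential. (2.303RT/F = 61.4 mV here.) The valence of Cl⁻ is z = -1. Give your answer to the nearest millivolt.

E = (61.4/z) · log₁₀([Cl⁻]_out/[Cl⁻]_in) with z = -1.
For an anion, dividing by z = -1 reverses the sign.
= (61.4/-1) · log₁₀(106/20.4) = -61.40 · log₁₀(5.196)
= -61.40 · (0.7157) = -43.94 mV

-44 mV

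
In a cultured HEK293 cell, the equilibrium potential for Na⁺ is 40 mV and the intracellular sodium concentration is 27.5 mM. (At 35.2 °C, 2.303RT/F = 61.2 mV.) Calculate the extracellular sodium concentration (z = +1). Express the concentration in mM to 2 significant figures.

Nernst: E = (61.2/1) · log₁₀([out]/[in]), so log₁₀([out]/[in]) = 40.0 × 1 / 61.2 = 0.6536.
[out]/[in] = 10^(0.6536) = 4.504.
[out] = 4.504 × 27.5 = 123.9 mM.

120 mM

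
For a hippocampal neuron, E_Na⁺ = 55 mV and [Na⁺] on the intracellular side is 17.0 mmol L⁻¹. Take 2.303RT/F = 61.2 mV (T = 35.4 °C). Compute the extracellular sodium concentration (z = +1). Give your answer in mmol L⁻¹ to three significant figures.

135 mmol L⁻¹

Nernst: E = (61.2/1) · log₁₀([out]/[in]), so log₁₀([out]/[in]) = 55.0 × 1 / 61.2 = 0.8987.
[out]/[in] = 10^(0.8987) = 7.919.
[out] = 7.919 × 17.0 = 134.6 mmol L⁻¹.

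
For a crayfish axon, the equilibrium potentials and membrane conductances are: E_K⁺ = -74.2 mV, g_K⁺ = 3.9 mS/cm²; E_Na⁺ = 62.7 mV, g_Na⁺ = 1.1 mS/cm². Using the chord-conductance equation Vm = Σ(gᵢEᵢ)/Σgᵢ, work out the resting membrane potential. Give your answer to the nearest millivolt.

-44 mV

Σ gᵢEᵢ = 3.9·(-74.2) + 1.1·(62.7) = -220.41
Σ gᵢ = 3.9 + 1.1 = 5
Vm = -220.41 / 5 = -44.08 mV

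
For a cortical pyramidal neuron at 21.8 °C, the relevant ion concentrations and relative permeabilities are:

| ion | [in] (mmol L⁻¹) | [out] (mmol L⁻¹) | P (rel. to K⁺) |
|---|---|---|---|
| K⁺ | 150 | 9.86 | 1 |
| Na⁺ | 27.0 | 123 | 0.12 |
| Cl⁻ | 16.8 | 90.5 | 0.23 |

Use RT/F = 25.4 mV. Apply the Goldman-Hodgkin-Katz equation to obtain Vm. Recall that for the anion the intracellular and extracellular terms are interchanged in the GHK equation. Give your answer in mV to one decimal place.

-46.0 mV

Vm = 25.4 · ln[(Σ P·[cation]ₒ + Σ P·[anion]ᵢ) / (Σ P·[cation]ᵢ + Σ P·[anion]ₒ)]
Numerator = 1×9.86 + 0.12×123 + 0.23×16.8 = 28.48
Denominator = 1×150 + 0.12×27.0 + 0.23×90.5 = 174.1
Vm = 25.4 · ln(0.16365) = 25.4 × (-1.8100) = -45.97 mV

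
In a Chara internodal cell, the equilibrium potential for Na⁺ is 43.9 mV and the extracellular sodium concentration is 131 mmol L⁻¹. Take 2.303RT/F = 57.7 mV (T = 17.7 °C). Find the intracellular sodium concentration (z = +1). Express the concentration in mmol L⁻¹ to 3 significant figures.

22.7 mmol L⁻¹

Nernst: E = (57.7/1) · log₁₀([out]/[in]), so log₁₀([out]/[in]) = 43.9 × 1 / 57.7 = 0.7608.
[out]/[in] = 10^(0.7608) = 5.765.
[in] = 131 / 5.765 = 22.72 mmol L⁻¹.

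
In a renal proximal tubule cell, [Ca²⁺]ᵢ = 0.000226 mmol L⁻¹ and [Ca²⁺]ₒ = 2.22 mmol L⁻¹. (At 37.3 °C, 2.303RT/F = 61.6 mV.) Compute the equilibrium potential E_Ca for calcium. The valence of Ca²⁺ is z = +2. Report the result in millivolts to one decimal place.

E = (61.6/z) · log₁₀([Ca²⁺]_out/[Ca²⁺]_in) with z = +2.
= (61.6/2) · log₁₀(2.22/0.000226) = 30.80 · log₁₀(9823)
= 30.80 · (3.9922) = 122.96 mV

123.0 mV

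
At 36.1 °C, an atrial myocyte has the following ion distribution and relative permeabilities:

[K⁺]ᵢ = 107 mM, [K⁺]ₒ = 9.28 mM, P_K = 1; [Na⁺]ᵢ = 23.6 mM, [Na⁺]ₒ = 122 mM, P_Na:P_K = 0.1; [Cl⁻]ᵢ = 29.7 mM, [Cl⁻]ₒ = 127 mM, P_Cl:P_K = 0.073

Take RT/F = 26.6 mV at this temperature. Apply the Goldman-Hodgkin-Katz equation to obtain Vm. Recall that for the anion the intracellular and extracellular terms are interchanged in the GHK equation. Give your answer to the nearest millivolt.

-43 mV

Vm = 26.6 · ln[(Σ P·[cation]ₒ + Σ P·[anion]ᵢ) / (Σ P·[cation]ᵢ + Σ P·[anion]ₒ)]
Numerator = 1×9.28 + 0.1×122 + 0.073×29.7 = 23.65
Denominator = 1×107 + 0.1×23.6 + 0.073×127 = 118.6
Vm = 26.6 · ln(0.19934) = 26.6 × (-1.6127) = -42.90 mV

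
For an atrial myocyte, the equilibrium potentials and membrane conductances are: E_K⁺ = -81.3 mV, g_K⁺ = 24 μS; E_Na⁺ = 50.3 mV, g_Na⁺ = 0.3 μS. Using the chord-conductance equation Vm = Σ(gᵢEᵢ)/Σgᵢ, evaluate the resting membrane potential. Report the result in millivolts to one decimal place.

Σ gᵢEᵢ = 24·(-81.3) + 0.3·(50.3) = -1936.11
Σ gᵢ = 24 + 0.3 = 24.3
Vm = -1936.11 / 24.3 = -79.68 mV

-79.7 mV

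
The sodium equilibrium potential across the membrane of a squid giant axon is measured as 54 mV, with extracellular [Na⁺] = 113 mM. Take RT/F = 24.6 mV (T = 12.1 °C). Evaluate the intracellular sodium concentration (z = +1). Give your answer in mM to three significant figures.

Nernst: E = (24.6/1) · ln([out]/[in]), so ln([out]/[in]) = 54.0 × 1 / 24.6 = 2.1951.
[out]/[in] = e^(2.1951) = 8.981.
[in] = 113 / 8.981 = 12.58 mM.

12.6 mM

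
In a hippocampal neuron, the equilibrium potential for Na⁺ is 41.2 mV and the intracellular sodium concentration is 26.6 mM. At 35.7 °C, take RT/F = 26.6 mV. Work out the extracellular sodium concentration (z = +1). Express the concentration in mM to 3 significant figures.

125 mM

Nernst: E = (26.6/1) · ln([out]/[in]), so ln([out]/[in]) = 41.2 × 1 / 26.6 = 1.5489.
[out]/[in] = e^(1.5489) = 4.706.
[out] = 4.706 × 26.6 = 125.2 mM.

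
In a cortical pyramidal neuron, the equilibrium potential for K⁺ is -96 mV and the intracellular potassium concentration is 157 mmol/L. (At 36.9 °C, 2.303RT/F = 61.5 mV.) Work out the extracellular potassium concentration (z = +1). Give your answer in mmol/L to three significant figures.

4.31 mmol/L

Nernst: E = (61.5/1) · log₁₀([out]/[in]), so log₁₀([out]/[in]) = -96.0 × 1 / 61.5 = -1.5610.
[out]/[in] = 10^(-1.5610) = 0.02748.
[out] = 0.02748 × 157 = 4.314 mmol/L.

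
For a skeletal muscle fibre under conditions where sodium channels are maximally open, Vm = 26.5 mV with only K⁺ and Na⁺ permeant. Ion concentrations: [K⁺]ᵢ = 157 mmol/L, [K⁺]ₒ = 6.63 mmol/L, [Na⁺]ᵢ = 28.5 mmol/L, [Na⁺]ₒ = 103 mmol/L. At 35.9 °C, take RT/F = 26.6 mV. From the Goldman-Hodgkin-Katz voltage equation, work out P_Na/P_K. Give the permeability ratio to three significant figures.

Let α = P_Na/P_K. GHK: Vm = 26.6·ln[(Kₒ + α·Naₒ)/(Kᵢ + α·Naᵢ)].
e^(Vm/26.6) = e^(26.5/26.6) = 2.7081
So 2.7081·(Kᵢ + α·Naᵢ) = Kₒ + α·Naₒ → α = (2.7081·157.0 − 6.63) / (103.0 − 2.7081·28.5)
α = (425.2 − 6.63) / (103.0 − 77.18) = 418.5/25.82 = 16.21

16.2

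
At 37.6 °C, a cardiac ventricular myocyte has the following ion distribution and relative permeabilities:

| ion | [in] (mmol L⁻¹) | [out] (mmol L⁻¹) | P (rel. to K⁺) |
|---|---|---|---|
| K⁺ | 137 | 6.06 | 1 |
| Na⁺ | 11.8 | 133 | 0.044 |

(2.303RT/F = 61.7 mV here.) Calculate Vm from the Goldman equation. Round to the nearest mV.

Vm = 61.7 · log₁₀[(Σ P·[cation]ₒ + Σ P·[anion]ᵢ) / (Σ P·[cation]ᵢ + Σ P·[anion]ₒ)]
Numerator = 1×6.06 + 0.044×133 = 11.91
Denominator = 1×137 + 0.044×11.8 = 137.5
Vm = 61.7 · log₁₀(0.086621) = 61.7 × (-1.0624) = -65.55 mV

-66 mV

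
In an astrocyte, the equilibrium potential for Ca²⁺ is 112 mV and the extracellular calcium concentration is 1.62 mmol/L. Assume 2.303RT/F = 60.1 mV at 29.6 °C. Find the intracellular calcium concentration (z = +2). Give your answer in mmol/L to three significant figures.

Nernst: E = (60.1/2) · log₁₀([out]/[in]), so log₁₀([out]/[in]) = 112.0 × 2 / 60.1 = 3.7271.
[out]/[in] = 10^(3.7271) = 5335.
[in] = 1.62 / 5335 = 0.0003037 mmol/L.

0.000304 mmol/L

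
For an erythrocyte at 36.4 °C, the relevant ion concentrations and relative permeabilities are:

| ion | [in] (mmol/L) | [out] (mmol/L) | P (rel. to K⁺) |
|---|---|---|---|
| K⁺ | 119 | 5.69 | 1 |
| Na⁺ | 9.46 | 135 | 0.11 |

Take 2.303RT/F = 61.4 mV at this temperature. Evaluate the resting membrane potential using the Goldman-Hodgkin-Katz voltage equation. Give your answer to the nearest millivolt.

-47 mV

Vm = 61.4 · log₁₀[(Σ P·[cation]ₒ + Σ P·[anion]ᵢ) / (Σ P·[cation]ᵢ + Σ P·[anion]ₒ)]
Numerator = 1×5.69 + 0.11×135 = 20.54
Denominator = 1×119 + 0.11×9.46 = 120
Vm = 61.4 · log₁₀(0.17111) = 61.4 × (-0.7667) = -47.08 mV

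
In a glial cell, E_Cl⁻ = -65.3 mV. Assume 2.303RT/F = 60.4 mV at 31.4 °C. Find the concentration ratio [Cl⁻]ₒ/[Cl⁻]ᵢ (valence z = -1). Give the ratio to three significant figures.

log₁₀([out]/[in]) = E·z/(60.4) = -65.3 × -1 / 60.4 = 1.0811
[out]/[in] = 10^(1.0811) = 12.05

12.1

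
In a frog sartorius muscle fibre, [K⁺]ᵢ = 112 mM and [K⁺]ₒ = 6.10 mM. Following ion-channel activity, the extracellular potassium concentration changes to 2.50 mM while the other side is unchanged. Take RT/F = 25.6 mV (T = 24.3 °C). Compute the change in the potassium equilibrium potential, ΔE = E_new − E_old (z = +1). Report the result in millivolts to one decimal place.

E_old = (25.6/1)·ln(6.10/112) = -74.50 mV
E_new = (25.6/1)·ln(2.50/112) = -97.34 mV
ΔE = -97.34 − (-74.50) = -22.84 mV

-22.8 mV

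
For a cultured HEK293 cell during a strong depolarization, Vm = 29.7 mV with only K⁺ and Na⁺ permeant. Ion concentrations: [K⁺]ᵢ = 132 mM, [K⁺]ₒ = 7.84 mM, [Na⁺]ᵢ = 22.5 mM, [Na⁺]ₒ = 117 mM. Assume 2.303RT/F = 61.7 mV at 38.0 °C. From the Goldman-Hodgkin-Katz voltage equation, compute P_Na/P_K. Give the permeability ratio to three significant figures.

Let α = P_Na/P_K. GHK: Vm = 61.7·log₁₀[(Kₒ + α·Naₒ)/(Kᵢ + α·Naᵢ)].
10^(Vm/61.7) = 10^(29.7/61.7) = 3.0294
So 3.0294·(Kᵢ + α·Naᵢ) = Kₒ + α·Naₒ → α = (3.0294·132.0 − 7.84) / (117.0 − 3.0294·22.5)
α = (399.9 − 7.84) / (117.0 − 68.16) = 392/48.84 = 8.028

8.03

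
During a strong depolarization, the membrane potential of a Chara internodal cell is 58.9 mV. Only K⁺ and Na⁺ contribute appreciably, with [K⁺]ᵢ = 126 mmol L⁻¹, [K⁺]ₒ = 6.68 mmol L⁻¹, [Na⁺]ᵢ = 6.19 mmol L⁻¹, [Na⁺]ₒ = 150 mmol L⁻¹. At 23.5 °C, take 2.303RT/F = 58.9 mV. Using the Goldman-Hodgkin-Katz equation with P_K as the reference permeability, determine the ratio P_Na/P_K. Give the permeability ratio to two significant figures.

14

Let α = P_Na/P_K. GHK: Vm = 58.9·log₁₀[(Kₒ + α·Naₒ)/(Kᵢ + α·Naᵢ)].
10^(Vm/58.9) = 10^(58.9/58.9) = 10
So 10·(Kᵢ + α·Naᵢ) = Kₒ + α·Naₒ → α = (10·126.0 − 6.68) / (150.0 − 10·6.19)
α = (1260 − 6.68) / (150.0 − 61.9) = 1253/88.1 = 14.23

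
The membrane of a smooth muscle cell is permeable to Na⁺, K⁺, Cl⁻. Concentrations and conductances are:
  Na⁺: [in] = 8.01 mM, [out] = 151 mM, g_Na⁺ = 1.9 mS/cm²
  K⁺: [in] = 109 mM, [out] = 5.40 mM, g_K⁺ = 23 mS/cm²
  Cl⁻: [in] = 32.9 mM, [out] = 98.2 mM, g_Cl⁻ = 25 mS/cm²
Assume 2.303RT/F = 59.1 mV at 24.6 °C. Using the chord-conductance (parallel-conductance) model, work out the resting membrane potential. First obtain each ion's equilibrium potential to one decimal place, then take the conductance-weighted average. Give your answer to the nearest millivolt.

-47 mV

E_Na⁺ = (59.1/1)·log₁₀(151/8.01) = 75.4 mV
E_K⁺ = (59.1/1)·log₁₀(5.40/109) = -77.1 mV
E_Cl⁻ = (59.1/-1)·log₁₀(98.2/32.9) = -28.1 mV
Vm = (Σ gᵢEᵢ)/(Σ gᵢ) = (1.9·75.4 + 23·-77.1 + 25·-28.1) / (1.9 + 23 + 25)
= -2332.54 / 49.9 = -46.74 mV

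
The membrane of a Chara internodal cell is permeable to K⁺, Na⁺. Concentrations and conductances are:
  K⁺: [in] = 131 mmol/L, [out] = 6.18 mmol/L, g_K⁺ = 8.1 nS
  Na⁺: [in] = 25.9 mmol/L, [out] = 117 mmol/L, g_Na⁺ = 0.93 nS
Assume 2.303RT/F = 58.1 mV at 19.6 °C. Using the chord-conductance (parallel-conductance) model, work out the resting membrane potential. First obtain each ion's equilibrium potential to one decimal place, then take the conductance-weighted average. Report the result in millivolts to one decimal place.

-65.2 mV

E_K⁺ = (58.1/1)·log₁₀(6.18/131) = -77.1 mV
E_Na⁺ = (58.1/1)·log₁₀(117/25.9) = 38.0 mV
Vm = (Σ gᵢEᵢ)/(Σ gᵢ) = (8.1·-77.1 + 0.93·38.0) / (8.1 + 0.93)
= -589.17 / 9.03 = -65.25 mV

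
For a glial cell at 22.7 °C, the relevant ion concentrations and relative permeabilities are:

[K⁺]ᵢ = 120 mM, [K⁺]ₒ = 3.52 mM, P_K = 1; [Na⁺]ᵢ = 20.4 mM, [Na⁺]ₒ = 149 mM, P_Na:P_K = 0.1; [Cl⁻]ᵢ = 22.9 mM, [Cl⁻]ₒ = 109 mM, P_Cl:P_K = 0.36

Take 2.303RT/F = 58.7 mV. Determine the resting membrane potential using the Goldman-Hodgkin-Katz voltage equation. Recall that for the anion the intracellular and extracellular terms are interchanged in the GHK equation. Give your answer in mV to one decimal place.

Vm = 58.7 · log₁₀[(Σ P·[cation]ₒ + Σ P·[anion]ᵢ) / (Σ P·[cation]ᵢ + Σ P·[anion]ₒ)]
Numerator = 1×3.52 + 0.1×149 + 0.36×22.9 = 26.66
Denominator = 1×120 + 0.1×20.4 + 0.36×109 = 161.3
Vm = 58.7 · log₁₀(0.16533) = 58.7 × (-0.7817) = -45.88 mV

-45.9 mV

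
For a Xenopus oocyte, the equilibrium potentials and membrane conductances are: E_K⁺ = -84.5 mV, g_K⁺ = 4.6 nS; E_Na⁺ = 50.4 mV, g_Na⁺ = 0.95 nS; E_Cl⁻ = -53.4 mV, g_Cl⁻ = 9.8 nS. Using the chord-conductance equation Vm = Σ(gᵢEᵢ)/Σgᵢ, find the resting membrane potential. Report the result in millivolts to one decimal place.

-56.3 mV

Σ gᵢEᵢ = 4.6·(-84.5) + 0.95·(50.4) + 9.8·(-53.4) = -864.14
Σ gᵢ = 4.6 + 0.95 + 9.8 = 15.35
Vm = -864.14 / 15.35 = -56.30 mV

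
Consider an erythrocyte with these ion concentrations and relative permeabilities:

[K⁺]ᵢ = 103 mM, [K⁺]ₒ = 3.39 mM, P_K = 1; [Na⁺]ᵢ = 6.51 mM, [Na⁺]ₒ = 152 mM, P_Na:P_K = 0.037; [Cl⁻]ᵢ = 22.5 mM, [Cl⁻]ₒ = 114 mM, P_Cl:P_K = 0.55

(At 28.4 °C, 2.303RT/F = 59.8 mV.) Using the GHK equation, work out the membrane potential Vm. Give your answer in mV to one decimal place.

-53.2 mV

Vm = 59.8 · log₁₀[(Σ P·[cation]ₒ + Σ P·[anion]ᵢ) / (Σ P·[cation]ᵢ + Σ P·[anion]ₒ)]
Numerator = 1×3.39 + 0.037×152 + 0.55×22.5 = 21.39
Denominator = 1×103 + 0.037×6.51 + 0.55×114 = 165.9
Vm = 59.8 · log₁₀(0.1289) = 59.8 × (-0.8898) = -53.21 mV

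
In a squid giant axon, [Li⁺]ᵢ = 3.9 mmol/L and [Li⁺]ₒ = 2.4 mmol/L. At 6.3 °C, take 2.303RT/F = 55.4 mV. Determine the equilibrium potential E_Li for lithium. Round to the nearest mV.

E = (55.4/z) · log₁₀([Li⁺]_out/[Li⁺]_in) with z = +1.
= (55.4/1) · log₁₀(2.4/3.9) = 55.40 · log₁₀(0.6154)
= 55.40 · (-0.2109) = -11.68 mV

-12 mV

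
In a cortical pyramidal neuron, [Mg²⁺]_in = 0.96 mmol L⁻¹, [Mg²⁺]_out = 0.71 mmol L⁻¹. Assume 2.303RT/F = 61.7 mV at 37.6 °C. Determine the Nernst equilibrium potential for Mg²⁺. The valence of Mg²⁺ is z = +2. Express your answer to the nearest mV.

E = (61.7/z) · log₁₀([Mg²⁺]_out/[Mg²⁺]_in) with z = +2.
= (61.7/2) · log₁₀(0.71/0.96) = 30.85 · log₁₀(0.7396)
= 30.85 · (-0.1310) = -4.04 mV

-4 mV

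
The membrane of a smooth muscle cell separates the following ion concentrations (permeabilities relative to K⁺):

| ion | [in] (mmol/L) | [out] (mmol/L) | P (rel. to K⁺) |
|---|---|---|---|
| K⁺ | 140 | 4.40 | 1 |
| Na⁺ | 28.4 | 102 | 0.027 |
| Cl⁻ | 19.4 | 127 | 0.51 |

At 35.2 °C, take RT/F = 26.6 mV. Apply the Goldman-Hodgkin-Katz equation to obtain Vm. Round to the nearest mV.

-66 mV

Vm = 26.6 · ln[(Σ P·[cation]ₒ + Σ P·[anion]ᵢ) / (Σ P·[cation]ᵢ + Σ P·[anion]ₒ)]
Numerator = 1×4.40 + 0.027×102 + 0.51×19.4 = 17.05
Denominator = 1×140 + 0.027×28.4 + 0.51×127 = 205.5
Vm = 26.6 · ln(0.082944) = 26.6 × (-2.4896) = -66.22 mV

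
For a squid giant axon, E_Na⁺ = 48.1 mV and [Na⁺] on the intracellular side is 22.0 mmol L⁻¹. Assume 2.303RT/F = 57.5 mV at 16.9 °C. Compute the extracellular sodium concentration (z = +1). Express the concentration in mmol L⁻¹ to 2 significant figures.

Nernst: E = (57.5/1) · log₁₀([out]/[in]), so log₁₀([out]/[in]) = 48.1 × 1 / 57.5 = 0.8365.
[out]/[in] = 10^(0.8365) = 6.863.
[out] = 6.863 × 22.0 = 151 mmol L⁻¹.

150 mmol L⁻¹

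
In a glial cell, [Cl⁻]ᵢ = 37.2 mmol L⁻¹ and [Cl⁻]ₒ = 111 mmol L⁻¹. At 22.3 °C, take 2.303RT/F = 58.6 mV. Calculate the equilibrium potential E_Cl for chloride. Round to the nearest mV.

E = (58.6/z) · log₁₀([Cl⁻]_out/[Cl⁻]_in) with z = -1.
For an anion, dividing by z = -1 reverses the sign.
= (58.6/-1) · log₁₀(111/37.2) = -58.60 · log₁₀(2.984)
= -58.60 · (0.4748) = -27.82 mV

-28 mV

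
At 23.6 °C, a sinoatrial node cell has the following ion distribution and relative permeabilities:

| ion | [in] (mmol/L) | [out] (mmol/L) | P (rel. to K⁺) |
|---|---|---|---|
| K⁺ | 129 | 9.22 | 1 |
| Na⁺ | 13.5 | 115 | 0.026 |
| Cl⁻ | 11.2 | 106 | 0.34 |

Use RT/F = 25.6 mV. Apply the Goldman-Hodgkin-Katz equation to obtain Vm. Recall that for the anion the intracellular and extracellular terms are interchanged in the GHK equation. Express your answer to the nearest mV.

Vm = 25.6 · ln[(Σ P·[cation]ₒ + Σ P·[anion]ᵢ) / (Σ P·[cation]ᵢ + Σ P·[anion]ₒ)]
Numerator = 1×9.22 + 0.026×115 + 0.34×11.2 = 16.02
Denominator = 1×129 + 0.026×13.5 + 0.34×106 = 165.4
Vm = 25.6 · ln(0.096849) = 25.6 × (-2.3346) = -59.77 mV

-60 mV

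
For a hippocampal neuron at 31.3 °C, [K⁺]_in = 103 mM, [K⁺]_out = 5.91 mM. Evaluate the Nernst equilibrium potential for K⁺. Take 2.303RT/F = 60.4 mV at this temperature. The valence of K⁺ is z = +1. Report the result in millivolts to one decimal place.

-75.0 mV

E = (60.4/z) · log₁₀([K⁺]_out/[K⁺]_in) with z = +1.
= (60.4/1) · log₁₀(5.91/103) = 60.40 · log₁₀(0.05738)
= 60.40 · (-1.2412) = -74.97 mV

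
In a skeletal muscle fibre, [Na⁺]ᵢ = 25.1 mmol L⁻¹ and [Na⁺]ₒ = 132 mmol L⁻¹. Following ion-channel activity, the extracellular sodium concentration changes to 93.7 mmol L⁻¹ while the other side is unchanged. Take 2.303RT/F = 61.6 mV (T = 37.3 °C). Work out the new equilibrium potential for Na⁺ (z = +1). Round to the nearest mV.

After the shift: [Na⁺]_out = 93.7, [Na⁺]_in = 25.1 mmol L⁻¹.
E_new = (61.6/1)·log₁₀(93.7/25.1) = 61.60 · (0.5721) = 35.24 mV

35 mV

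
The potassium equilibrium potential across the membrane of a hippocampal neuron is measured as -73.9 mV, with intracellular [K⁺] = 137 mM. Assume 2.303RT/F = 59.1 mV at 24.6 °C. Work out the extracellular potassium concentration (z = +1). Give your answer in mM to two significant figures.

7.7 mM

Nernst: E = (59.1/1) · log₁₀([out]/[in]), so log₁₀([out]/[in]) = -73.9 × 1 / 59.1 = -1.2504.
[out]/[in] = 10^(-1.2504) = 0.05618.
[out] = 0.05618 × 137 = 7.697 mM.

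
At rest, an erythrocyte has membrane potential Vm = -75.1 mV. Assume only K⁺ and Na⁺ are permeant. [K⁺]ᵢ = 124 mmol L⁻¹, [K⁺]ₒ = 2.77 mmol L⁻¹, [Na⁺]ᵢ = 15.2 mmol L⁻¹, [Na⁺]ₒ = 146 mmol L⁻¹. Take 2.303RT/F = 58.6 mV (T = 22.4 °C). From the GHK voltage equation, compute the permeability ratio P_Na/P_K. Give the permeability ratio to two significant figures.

0.026

Let α = P_Na/P_K. GHK: Vm = 58.6·log₁₀[(Kₒ + α·Naₒ)/(Kᵢ + α·Naᵢ)].
10^(Vm/58.6) = 10^(-75.1/58.6) = 0.052291
So 0.052291·(Kᵢ + α·Naᵢ) = Kₒ + α·Naₒ → α = (0.052291·124.0 − 2.77) / (146.0 − 0.052291·15.2)
α = (6.484 − 2.77) / (146.0 − 0.7948) = 3.714/145.2 = 0.02558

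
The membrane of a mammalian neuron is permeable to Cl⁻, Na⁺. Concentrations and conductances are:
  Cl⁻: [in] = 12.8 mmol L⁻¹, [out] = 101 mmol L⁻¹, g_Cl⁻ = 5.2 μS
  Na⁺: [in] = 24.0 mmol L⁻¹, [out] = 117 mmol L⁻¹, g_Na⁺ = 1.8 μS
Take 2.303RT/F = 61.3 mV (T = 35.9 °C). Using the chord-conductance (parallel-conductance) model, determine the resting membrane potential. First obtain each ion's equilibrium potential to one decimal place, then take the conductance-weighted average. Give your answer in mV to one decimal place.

-30.0 mV

E_Cl⁻ = (61.3/-1)·log₁₀(101/12.8) = -55.0 mV
E_Na⁺ = (61.3/1)·log₁₀(117/24.0) = 42.2 mV
Vm = (Σ gᵢEᵢ)/(Σ gᵢ) = (5.2·-55.0 + 1.8·42.2) / (5.2 + 1.8)
= -210.04 / 7 = -30.01 mV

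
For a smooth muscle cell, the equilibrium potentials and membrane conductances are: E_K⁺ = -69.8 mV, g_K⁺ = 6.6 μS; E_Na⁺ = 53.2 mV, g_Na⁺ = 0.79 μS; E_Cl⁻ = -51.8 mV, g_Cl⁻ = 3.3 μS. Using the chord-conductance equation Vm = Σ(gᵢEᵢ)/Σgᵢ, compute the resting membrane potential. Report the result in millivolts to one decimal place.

-55.2 mV

Σ gᵢEᵢ = 6.6·(-69.8) + 0.79·(53.2) + 3.3·(-51.8) = -589.59
Σ gᵢ = 6.6 + 0.79 + 3.3 = 10.69
Vm = -589.59 / 10.69 = -55.15 mV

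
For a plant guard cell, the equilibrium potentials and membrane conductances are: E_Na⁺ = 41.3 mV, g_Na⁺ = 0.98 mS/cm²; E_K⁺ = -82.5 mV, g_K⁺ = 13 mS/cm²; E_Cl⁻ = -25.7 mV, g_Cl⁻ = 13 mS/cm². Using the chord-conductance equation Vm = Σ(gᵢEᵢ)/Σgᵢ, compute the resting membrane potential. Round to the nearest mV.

-51 mV

Σ gᵢEᵢ = 0.98·(41.3) + 13·(-82.5) + 13·(-25.7) = -1366.13
Σ gᵢ = 0.98 + 13 + 13 = 26.98
Vm = -1366.13 / 26.98 = -50.63 mV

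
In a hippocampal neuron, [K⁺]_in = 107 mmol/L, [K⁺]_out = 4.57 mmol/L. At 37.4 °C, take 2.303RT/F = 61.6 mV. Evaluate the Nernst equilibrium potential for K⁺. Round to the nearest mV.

-84 mV

E = (61.6/z) · log₁₀([K⁺]_out/[K⁺]_in) with z = +1.
= (61.6/1) · log₁₀(4.57/107) = 61.60 · log₁₀(0.04271)
= 61.60 · (-1.3695) = -84.36 mV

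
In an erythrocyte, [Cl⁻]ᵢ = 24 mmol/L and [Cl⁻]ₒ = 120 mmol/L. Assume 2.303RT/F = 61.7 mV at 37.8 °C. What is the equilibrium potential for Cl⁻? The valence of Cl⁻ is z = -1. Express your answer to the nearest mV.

-43 mV

E = (61.7/z) · log₁₀([Cl⁻]_out/[Cl⁻]_in) with z = -1.
For an anion, dividing by z = -1 reverses the sign.
= (61.7/-1) · log₁₀(120/24) = -61.70 · log₁₀(5)
= -61.70 · (0.6990) = -43.13 mV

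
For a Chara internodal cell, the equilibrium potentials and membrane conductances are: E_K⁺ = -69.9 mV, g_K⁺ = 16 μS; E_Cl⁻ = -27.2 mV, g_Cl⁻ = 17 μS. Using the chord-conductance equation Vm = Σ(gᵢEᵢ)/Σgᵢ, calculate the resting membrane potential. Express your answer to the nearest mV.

-48 mV

Σ gᵢEᵢ = 16·(-69.9) + 17·(-27.2) = -1580.80
Σ gᵢ = 16 + 17 = 33
Vm = -1580.80 / 33 = -47.90 mV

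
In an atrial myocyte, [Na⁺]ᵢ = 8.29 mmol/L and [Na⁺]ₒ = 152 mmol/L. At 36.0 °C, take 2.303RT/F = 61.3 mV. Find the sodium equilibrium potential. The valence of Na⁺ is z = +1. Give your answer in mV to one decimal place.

E = (61.3/z) · log₁₀([Na⁺]_out/[Na⁺]_in) with z = +1.
= (61.3/1) · log₁₀(152/8.29) = 61.30 · log₁₀(18.34)
= 61.30 · (1.2633) = 77.44 mV

77.4 mV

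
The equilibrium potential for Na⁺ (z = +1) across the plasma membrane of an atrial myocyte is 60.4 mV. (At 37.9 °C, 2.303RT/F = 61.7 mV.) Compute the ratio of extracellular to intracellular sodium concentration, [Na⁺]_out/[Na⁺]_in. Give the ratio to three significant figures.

log₁₀([out]/[in]) = E·z/(61.7) = 60.4 × 1 / 61.7 = 0.9789
[out]/[in] = 10^(0.9789) = 9.526

9.53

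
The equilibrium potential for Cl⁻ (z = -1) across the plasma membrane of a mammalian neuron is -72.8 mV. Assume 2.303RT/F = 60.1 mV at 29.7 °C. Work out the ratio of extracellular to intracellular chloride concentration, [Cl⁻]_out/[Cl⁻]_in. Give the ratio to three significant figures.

log₁₀([out]/[in]) = E·z/(60.1) = -72.8 × -1 / 60.1 = 1.2113
[out]/[in] = 10^(1.2113) = 16.27

16.3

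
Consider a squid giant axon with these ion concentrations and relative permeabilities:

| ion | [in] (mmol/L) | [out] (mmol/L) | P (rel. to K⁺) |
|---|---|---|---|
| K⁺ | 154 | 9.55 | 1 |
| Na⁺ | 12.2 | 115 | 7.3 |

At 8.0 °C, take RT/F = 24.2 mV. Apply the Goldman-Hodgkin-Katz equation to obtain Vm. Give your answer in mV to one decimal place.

30.3 mV

Vm = 24.2 · ln[(Σ P·[cation]ₒ + Σ P·[anion]ᵢ) / (Σ P·[cation]ᵢ + Σ P·[anion]ₒ)]
Numerator = 1×9.55 + 7.3×115 = 849
Denominator = 1×154 + 7.3×12.2 = 243.1
Vm = 24.2 · ln(3.4932) = 24.2 × (1.2508) = 30.27 mV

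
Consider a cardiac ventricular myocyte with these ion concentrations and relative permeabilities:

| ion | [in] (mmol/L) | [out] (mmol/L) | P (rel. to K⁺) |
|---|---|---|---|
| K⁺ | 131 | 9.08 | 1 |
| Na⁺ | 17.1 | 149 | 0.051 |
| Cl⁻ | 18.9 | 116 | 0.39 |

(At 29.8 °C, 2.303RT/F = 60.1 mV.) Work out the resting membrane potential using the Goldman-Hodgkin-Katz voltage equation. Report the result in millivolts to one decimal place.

-52.1 mV

Vm = 60.1 · log₁₀[(Σ P·[cation]ₒ + Σ P·[anion]ᵢ) / (Σ P·[cation]ᵢ + Σ P·[anion]ₒ)]
Numerator = 1×9.08 + 0.051×149 + 0.39×18.9 = 24.05
Denominator = 1×131 + 0.051×17.1 + 0.39×116 = 177.1
Vm = 60.1 · log₁₀(0.13579) = 60.1 × (-0.8671) = -52.11 mV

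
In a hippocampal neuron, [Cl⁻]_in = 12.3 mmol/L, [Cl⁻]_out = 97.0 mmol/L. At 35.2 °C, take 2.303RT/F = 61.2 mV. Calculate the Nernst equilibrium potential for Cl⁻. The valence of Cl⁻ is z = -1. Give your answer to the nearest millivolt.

-55 mV

E = (61.2/z) · log₁₀([Cl⁻]_out/[Cl⁻]_in) with z = -1.
For an anion, dividing by z = -1 reverses the sign.
= (61.2/-1) · log₁₀(97.0/12.3) = -61.20 · log₁₀(7.886)
= -61.20 · (0.8969) = -54.89 mV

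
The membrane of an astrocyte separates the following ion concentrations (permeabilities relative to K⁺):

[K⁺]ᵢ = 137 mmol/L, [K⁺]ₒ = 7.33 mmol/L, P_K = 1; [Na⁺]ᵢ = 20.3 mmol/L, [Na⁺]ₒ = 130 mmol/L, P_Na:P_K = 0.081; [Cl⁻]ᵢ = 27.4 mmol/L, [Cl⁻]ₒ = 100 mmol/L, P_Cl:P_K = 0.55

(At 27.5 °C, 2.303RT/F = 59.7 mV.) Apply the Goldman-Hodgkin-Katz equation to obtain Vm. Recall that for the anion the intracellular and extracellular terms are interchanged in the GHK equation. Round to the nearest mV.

Vm = 59.7 · log₁₀[(Σ P·[cation]ₒ + Σ P·[anion]ᵢ) / (Σ P·[cation]ᵢ + Σ P·[anion]ₒ)]
Numerator = 1×7.33 + 0.081×130 + 0.55×27.4 = 32.93
Denominator = 1×137 + 0.081×20.3 + 0.55×100 = 193.6
Vm = 59.7 · log₁₀(0.17005) = 59.7 × (-0.7694) = -45.93 mV

-46 mV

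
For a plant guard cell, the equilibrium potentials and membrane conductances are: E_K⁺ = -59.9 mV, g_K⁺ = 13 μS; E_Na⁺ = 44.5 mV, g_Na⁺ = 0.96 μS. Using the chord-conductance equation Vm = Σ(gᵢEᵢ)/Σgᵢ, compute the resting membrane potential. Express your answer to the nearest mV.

Σ gᵢEᵢ = 13·(-59.9) + 0.96·(44.5) = -735.98
Σ gᵢ = 13 + 0.96 = 13.96
Vm = -735.98 / 13.96 = -52.72 mV

-53 mV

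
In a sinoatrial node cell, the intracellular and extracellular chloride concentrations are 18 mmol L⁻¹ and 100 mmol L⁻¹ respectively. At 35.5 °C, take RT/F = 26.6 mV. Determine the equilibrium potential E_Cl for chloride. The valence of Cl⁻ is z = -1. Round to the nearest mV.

-46 mV

E = (26.6/z) · ln([Cl⁻]_out/[Cl⁻]_in) with z = -1.
For an anion, dividing by z = -1 reverses the sign.
= (26.6/-1) · ln(100/18) = -26.60 · ln(5.556)
= -26.60 · (1.7148) = -45.61 mV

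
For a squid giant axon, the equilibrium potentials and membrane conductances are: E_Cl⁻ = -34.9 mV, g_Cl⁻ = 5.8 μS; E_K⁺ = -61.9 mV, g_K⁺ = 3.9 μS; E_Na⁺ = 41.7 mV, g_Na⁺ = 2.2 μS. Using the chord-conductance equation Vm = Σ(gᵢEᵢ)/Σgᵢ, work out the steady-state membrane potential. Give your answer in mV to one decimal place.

-29.6 mV

Σ gᵢEᵢ = 5.8·(-34.9) + 3.9·(-61.9) + 2.2·(41.7) = -352.09
Σ gᵢ = 5.8 + 3.9 + 2.2 = 11.9
Vm = -352.09 / 11.9 = -29.59 mV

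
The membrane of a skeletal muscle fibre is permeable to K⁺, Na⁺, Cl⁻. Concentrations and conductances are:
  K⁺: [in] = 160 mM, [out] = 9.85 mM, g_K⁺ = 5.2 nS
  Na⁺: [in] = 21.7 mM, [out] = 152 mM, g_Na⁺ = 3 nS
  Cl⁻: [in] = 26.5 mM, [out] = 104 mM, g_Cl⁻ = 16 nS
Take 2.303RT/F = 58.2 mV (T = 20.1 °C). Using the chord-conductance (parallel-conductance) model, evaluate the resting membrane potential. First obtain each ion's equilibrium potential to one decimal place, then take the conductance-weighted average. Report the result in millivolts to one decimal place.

-31.9 mV

E_K⁺ = (58.2/1)·log₁₀(9.85/160) = -70.5 mV
E_Na⁺ = (58.2/1)·log₁₀(152/21.7) = 49.2 mV
E_Cl⁻ = (58.2/-1)·log₁₀(104/26.5) = -34.6 mV
Vm = (Σ gᵢEᵢ)/(Σ gᵢ) = (5.2·-70.5 + 3·49.2 + 16·-34.6) / (5.2 + 3 + 16)
= -772.60 / 24.2 = -31.93 mV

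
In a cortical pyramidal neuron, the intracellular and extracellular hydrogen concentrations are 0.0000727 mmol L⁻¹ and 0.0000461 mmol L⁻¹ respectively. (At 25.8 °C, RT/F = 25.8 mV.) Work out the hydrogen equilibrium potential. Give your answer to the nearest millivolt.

-12 mV

E = (25.8/z) · ln([H⁺]_out/[H⁺]_in) with z = +1.
= (25.8/1) · ln(0.0000461/0.0000727) = 25.80 · ln(0.6341)
= 25.80 · (-0.4555) = -11.75 mV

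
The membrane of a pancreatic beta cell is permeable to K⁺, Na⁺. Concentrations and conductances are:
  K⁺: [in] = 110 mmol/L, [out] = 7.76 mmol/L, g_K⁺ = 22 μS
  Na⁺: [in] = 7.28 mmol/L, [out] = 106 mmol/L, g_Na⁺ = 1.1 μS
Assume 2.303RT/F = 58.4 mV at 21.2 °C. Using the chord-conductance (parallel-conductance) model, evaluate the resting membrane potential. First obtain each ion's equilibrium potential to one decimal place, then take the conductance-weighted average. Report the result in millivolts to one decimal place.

-60.8 mV

E_K⁺ = (58.4/1)·log₁₀(7.76/110) = -67.2 mV
E_Na⁺ = (58.4/1)·log₁₀(106/7.28) = 67.9 mV
Vm = (Σ gᵢEᵢ)/(Σ gᵢ) = (22·-67.2 + 1.1·67.9) / (22 + 1.1)
= -1403.71 / 23.1 = -60.77 mV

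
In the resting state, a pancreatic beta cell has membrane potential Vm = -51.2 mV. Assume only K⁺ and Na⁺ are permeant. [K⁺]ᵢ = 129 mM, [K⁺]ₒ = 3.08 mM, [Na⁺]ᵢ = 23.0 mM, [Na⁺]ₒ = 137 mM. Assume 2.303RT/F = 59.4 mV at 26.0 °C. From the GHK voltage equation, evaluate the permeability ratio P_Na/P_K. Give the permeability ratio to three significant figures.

Let α = P_Na/P_K. GHK: Vm = 59.4·log₁₀[(Kₒ + α·Naₒ)/(Kᵢ + α·Naᵢ)].
10^(Vm/59.4) = 10^(-51.2/59.4) = 0.13742
So 0.13742·(Kᵢ + α·Naᵢ) = Kₒ + α·Naₒ → α = (0.13742·129.0 − 3.08) / (137.0 − 0.13742·23.0)
α = (17.73 − 3.08) / (137.0 − 3.161) = 14.65/133.8 = 0.1094

0.109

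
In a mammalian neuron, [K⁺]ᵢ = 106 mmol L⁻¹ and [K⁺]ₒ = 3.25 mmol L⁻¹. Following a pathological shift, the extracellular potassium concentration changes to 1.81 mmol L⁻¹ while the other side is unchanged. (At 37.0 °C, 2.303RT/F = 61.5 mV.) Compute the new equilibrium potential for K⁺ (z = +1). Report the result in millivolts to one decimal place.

-108.7 mV

After the shift: [K⁺]_out = 1.81, [K⁺]_in = 106 mmol L⁻¹.
E_new = (61.5/1)·log₁₀(1.81/106) = 61.50 · (-1.7676) = -108.71 mV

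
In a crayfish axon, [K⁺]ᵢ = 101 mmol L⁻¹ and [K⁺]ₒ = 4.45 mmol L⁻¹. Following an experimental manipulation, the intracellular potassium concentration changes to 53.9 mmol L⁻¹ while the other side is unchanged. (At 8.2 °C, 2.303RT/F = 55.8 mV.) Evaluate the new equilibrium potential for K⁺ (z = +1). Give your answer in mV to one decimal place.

-60.4 mV

After the shift: [K⁺]_out = 4.45, [K⁺]_in = 53.9 mmol L⁻¹.
E_new = (55.8/1)·log₁₀(4.45/53.9) = 55.80 · (-1.0832) = -60.44 mV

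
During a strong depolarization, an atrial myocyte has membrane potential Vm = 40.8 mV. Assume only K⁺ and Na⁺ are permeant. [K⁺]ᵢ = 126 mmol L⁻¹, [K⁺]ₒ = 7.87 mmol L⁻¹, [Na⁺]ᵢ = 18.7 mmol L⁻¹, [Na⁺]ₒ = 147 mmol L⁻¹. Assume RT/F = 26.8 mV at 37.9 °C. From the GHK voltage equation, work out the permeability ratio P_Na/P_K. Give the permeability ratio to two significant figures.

9.3

Let α = P_Na/P_K. GHK: Vm = 26.8·ln[(Kₒ + α·Naₒ)/(Kᵢ + α·Naᵢ)].
e^(Vm/26.8) = e^(40.8/26.8) = 4.5832
So 4.5832·(Kᵢ + α·Naᵢ) = Kₒ + α·Naₒ → α = (4.5832·126.0 − 7.87) / (147.0 − 4.5832·18.7)
α = (577.5 − 7.87) / (147.0 − 85.71) = 569.6/61.29 = 9.293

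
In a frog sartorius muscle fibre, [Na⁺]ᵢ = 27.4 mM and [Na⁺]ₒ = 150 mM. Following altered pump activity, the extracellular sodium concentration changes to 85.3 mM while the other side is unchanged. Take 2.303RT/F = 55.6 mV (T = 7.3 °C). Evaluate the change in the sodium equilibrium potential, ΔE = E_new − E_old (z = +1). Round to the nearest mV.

-14 mV

E_old = (55.6/1)·log₁₀(150/27.4) = 41.05 mV
E_new = (55.6/1)·log₁₀(85.3/27.4) = 27.42 mV
ΔE = 27.42 − (41.05) = -13.63 mV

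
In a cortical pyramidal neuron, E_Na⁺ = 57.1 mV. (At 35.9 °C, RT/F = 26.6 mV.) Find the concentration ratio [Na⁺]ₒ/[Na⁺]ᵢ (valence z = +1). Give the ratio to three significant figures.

8.56

ln([out]/[in]) = E·z/(26.6) = 57.1 × 1 / 26.6 = 2.1466
[out]/[in] = e^(2.1466) = 8.556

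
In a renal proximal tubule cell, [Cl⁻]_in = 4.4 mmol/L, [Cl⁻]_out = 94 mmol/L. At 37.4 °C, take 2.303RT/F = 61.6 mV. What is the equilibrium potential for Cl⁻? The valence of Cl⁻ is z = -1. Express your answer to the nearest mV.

E = (61.6/z) · log₁₀([Cl⁻]_out/[Cl⁻]_in) with z = -1.
For an anion, dividing by z = -1 reverses the sign.
= (61.6/-1) · log₁₀(94/4.4) = -61.60 · log₁₀(21.36)
= -61.60 · (1.3297) = -81.91 mV

-82 mV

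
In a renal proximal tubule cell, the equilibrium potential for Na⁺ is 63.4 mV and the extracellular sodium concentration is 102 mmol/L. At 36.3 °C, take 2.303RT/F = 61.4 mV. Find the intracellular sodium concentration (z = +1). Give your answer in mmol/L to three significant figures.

Nernst: E = (61.4/1) · log₁₀([out]/[in]), so log₁₀([out]/[in]) = 63.4 × 1 / 61.4 = 1.0326.
[out]/[in] = 10^(1.0326) = 10.78.
[in] = 102 / 10.78 = 9.463 mmol/L.

9.46 mmol/L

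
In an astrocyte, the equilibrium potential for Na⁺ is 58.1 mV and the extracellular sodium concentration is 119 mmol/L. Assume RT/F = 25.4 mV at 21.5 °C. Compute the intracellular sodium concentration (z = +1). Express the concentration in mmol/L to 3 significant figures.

Nernst: E = (25.4/1) · ln([out]/[in]), so ln([out]/[in]) = 58.1 × 1 / 25.4 = 2.2874.
[out]/[in] = e^(2.2874) = 9.849.
[in] = 119 / 9.849 = 12.08 mmol/L.

12.1 mmol/L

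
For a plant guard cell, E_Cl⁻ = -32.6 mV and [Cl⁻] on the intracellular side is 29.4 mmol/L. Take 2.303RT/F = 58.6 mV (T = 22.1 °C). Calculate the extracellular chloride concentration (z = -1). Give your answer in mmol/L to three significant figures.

106 mmol/L

Nernst: E = (58.6/-1) · log₁₀([out]/[in]), so log₁₀([out]/[in]) = -32.6 × -1 / 58.6 = 0.5563.
[out]/[in] = 10^(0.5563) = 3.6.
[out] = 3.6 × 29.4 = 105.8 mmol/L.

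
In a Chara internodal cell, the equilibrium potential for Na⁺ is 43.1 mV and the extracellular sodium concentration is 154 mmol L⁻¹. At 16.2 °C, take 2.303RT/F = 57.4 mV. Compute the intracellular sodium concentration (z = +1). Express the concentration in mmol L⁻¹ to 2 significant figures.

27 mmol L⁻¹

Nernst: E = (57.4/1) · log₁₀([out]/[in]), so log₁₀([out]/[in]) = 43.1 × 1 / 57.4 = 0.7509.
[out]/[in] = 10^(0.7509) = 5.635.
[in] = 154 / 5.635 = 27.33 mmol L⁻¹.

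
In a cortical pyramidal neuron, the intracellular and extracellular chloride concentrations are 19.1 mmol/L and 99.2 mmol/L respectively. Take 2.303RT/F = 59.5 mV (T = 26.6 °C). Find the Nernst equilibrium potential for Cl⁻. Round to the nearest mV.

-43 mV

E = (59.5/z) · log₁₀([Cl⁻]_out/[Cl⁻]_in) with z = -1.
For an anion, dividing by z = -1 reverses the sign.
= (59.5/-1) · log₁₀(99.2/19.1) = -59.50 · log₁₀(5.194)
= -59.50 · (0.7155) = -42.57 mV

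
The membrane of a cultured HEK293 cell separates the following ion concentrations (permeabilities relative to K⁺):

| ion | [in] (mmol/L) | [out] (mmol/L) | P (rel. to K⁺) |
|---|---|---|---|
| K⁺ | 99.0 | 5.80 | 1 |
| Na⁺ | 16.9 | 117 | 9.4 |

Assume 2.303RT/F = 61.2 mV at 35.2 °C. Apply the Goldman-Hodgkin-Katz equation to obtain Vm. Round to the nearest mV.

Vm = 61.2 · log₁₀[(Σ P·[cation]ₒ + Σ P·[anion]ᵢ) / (Σ P·[cation]ᵢ + Σ P·[anion]ₒ)]
Numerator = 1×5.80 + 9.4×117 = 1106
Denominator = 1×99.0 + 9.4×16.9 = 257.9
Vm = 61.2 · log₁₀(4.2876) = 61.2 × (0.6322) = 38.69 mV

39 mV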